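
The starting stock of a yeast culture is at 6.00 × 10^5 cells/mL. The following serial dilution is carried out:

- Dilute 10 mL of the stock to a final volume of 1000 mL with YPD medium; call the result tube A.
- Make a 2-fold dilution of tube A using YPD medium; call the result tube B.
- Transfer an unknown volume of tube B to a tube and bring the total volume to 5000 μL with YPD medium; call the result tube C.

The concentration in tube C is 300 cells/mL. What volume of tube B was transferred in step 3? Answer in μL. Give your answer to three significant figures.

500 μL

Step 1: 10 mL brought to 1000 mL → factor 1000/10 = 100
Step 2: 2-fold → factor 2
Step 3: v brought to 5000 μL → factor = 5000 μL/v
Product of known-step factors = 200
Overall factor = 6.00 × 10^5 cells/mL / (300 cells/mL) = 2000
Step-3 factor = 2000 / 200 = 10
v = 5000 μL / 10 = 500 μL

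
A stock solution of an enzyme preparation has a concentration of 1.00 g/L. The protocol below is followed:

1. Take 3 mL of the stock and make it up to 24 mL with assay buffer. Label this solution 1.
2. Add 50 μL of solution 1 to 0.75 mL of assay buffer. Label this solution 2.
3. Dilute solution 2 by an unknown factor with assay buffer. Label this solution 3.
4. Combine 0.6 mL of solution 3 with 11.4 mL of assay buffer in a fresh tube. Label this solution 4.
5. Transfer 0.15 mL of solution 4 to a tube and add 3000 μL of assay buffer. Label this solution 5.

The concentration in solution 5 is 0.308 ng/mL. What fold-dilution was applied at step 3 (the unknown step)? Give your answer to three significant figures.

Step 1: 3 mL brought to 24 mL → factor 24/3 = 8
Step 2: 50 μL + 0.75 mL = 800 μL total → factor 800/50 = 16
Step 3: unknown factor x
Step 4: 0.6 mL + 11.4 mL = 12 mL total → factor 12/0.6 = 20
Step 5: 0.15 mL + 3000 μL = 3.15 mL total → factor 3.15/0.15 = 21
Product of known-step factors = 53760
Overall factor = 1.00 g/L / (0.308 ng/mL) = 3.2468 × 10^6
x = 3.2468 × 10^6 / 53760 = 60.4

60.4-fold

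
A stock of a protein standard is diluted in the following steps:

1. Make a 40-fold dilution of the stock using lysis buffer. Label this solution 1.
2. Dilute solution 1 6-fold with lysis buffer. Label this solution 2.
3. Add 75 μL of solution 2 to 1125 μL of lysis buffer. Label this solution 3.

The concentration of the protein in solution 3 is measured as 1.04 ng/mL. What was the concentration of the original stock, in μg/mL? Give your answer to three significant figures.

Step 1: 40-fold → factor 40
Step 2: 6-fold → factor 6
Step 3: 75 μL + 1125 μL = 1200 μL total → factor 1200/75 = 16
Overall dilution factor = 40 × 6 × 16 = 3840
Stock = 1.04 ng/mL × 3840 = 3994 ng/mL = 3.99 μg/mL

3.99 μg/mL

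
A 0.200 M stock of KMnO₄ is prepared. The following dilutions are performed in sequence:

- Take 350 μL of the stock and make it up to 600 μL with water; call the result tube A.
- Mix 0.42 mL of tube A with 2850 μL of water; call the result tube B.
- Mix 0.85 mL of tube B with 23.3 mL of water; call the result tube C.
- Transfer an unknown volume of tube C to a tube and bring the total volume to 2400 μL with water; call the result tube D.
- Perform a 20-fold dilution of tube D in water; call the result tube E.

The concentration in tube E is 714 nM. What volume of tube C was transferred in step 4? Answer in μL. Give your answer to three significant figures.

Step 1: 350 μL brought to 600 μL → factor 600/350 = 1.7143
Step 2: 0.42 mL + 2850 μL = 3.27 mL total → factor 3.27/0.42 = 7.7857
Step 3: 0.85 mL + 23.3 mL = 24.15 mL total → factor 24.15/0.85 = 28.412
Step 4: v brought to 2400 μL → factor = 2400 μL/v
Step 5: 20-fold → factor 20
Product of known-step factors = 7584.2
Overall factor = 0.200 M / (714 nM) = 2.8011 × 10^5
Step-4 factor = 2.8011 × 10^5 / 7584.2 = 36.934
v = 2400 μL / 36.934 = 65.0 μL

65.0 μL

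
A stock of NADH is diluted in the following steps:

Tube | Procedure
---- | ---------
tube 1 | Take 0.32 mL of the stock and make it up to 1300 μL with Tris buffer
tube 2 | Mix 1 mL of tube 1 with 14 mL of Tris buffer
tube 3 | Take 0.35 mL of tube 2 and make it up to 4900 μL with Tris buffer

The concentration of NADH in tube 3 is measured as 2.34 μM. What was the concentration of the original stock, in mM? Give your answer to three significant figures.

Step 1: 0.32 mL brought to 1300 μL → factor 1.3/0.32 = 4.0625
Step 2: 1 mL + 14 mL = 15 mL total → factor 15/1 = 15
Step 3: 0.35 mL brought to 4900 μL → factor 4.9/0.35 = 14
Overall dilution factor = 4.0625 × 15 × 14 = 853.12
Stock = 2.34 μM × 853.12 = 1996 μM = 2.00 mM

2.00 mM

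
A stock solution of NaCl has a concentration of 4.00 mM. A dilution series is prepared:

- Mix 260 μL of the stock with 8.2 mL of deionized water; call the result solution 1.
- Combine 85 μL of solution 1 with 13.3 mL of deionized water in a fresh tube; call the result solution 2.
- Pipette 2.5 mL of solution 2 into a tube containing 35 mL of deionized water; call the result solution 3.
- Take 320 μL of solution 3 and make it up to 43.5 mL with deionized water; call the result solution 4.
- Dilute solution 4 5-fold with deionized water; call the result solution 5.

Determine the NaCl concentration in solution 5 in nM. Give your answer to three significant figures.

0.0766 nM

Step 1: 260 μL + 8.2 mL = 8460 μL total → factor 8460/260 = 32.538
Step 2: 85 μL + 13.3 mL = 13385 μL total → factor 13385/85 = 157.47
Step 3: 2.5 mL + 35 mL = 37.5 mL total → factor 37.5/2.5 = 15
Step 4: 320 μL brought to 43.5 mL → factor 43500/320 = 135.94
Step 5: 5-fold → factor 5
Overall dilution factor = 32.538 × 157.47 × 15 × 135.94 × 5 = 5.2239 × 10^7
Final = 4.00 mM / 5.2239 × 10^7 = 7.657 × 10^-8 mM = 0.0766 nM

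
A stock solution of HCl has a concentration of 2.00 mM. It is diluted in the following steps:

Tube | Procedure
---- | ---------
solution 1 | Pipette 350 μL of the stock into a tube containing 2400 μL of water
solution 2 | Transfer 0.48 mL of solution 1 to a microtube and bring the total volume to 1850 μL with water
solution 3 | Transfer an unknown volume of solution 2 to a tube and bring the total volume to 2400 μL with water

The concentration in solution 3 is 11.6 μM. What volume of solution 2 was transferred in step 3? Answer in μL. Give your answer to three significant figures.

Step 1: 350 μL + 2400 μL = 2750 μL total → factor 2750/350 = 7.8571
Step 2: 0.48 mL brought to 1850 μL → factor 1.85/0.48 = 3.8542
Step 3: v brought to 2400 μL → factor = 2400 μL/v
Product of known-step factors = 30.283
Overall factor = 2.00 mM / (11.6 μM) = 172.41
Step-3 factor = 172.41 / 30.283 = 5.6935
v = 2400 μL / 5.6935 = 422 μL

422 μL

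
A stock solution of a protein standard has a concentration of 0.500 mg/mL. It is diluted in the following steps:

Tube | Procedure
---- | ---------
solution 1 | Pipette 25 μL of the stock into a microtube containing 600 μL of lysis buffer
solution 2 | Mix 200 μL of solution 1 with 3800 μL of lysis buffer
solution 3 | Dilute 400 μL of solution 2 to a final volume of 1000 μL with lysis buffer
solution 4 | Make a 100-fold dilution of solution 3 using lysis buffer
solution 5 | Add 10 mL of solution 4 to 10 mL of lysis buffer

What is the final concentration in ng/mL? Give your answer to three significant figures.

2.00 ng/mL

Step 1: 25 μL + 600 μL = 625 μL total → factor 625/25 = 25
Step 2: 200 μL + 3800 μL = 4000 μL total → factor 4000/200 = 20
Step 3: 400 μL brought to 1000 μL → factor 1000/400 = 2.5
Step 4: 100-fold → factor 100
Step 5: 10 mL + 10 mL = 20 mL total → factor 20/10 = 2
Overall dilution factor = 25 × 20 × 2.5 × 100 × 2 = 2.5 × 10^5
Final = 0.500 mg/mL / 2.5 × 10^5 = 2.000 × 10^-6 mg/mL = 2.00 ng/mL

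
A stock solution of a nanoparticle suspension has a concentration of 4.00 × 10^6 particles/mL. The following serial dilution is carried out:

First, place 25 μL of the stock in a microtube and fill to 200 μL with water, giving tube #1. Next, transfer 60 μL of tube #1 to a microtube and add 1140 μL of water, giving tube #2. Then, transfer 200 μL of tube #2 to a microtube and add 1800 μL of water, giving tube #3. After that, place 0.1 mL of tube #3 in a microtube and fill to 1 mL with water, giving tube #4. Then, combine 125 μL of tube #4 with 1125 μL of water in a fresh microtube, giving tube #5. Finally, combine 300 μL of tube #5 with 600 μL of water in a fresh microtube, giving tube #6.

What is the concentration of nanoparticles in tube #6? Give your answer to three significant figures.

8.33 particles/mL

Step 1: 25 μL brought to 200 μL → factor 200/25 = 8
Step 2: 60 μL + 1140 μL = 1200 μL total → factor 1200/60 = 20
Step 3: 200 μL + 1800 μL = 2000 μL total → factor 2000/200 = 10
Step 4: 0.1 mL brought to 1 mL → factor 1/0.1 = 10
Step 5: 125 μL + 1125 μL = 1250 μL total → factor 1250/125 = 10
Step 6: 300 μL + 600 μL = 900 μL total → factor 900/300 = 3
Overall dilution factor = 8 × 20 × 10 × 10 × 10 × 3 = 4.8 × 10^5
Final = 4.00 × 10^6 particles/mL / 4.8 × 10^5 = 8.33 particles/mL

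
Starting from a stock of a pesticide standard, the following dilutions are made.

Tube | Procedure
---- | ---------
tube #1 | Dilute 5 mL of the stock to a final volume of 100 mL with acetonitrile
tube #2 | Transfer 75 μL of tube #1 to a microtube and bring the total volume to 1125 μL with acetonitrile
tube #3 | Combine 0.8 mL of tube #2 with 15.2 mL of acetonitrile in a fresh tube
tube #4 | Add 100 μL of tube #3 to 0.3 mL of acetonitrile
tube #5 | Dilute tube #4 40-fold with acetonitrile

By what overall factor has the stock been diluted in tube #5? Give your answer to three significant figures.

9.60 × 10^5

Step 1: 5 mL brought to 100 mL → factor 100/5 = 20
Step 2: 75 μL brought to 1125 μL → factor 1125/75 = 15
Step 3: 0.8 mL + 15.2 mL = 16 mL total → factor 16/0.8 = 20
Step 4: 100 μL + 0.3 mL = 400 μL total → factor 400/100 = 4
Step 5: 40-fold → factor 40
Overall dilution factor = 20 × 15 × 20 × 4 × 40 = 9.6 × 10^5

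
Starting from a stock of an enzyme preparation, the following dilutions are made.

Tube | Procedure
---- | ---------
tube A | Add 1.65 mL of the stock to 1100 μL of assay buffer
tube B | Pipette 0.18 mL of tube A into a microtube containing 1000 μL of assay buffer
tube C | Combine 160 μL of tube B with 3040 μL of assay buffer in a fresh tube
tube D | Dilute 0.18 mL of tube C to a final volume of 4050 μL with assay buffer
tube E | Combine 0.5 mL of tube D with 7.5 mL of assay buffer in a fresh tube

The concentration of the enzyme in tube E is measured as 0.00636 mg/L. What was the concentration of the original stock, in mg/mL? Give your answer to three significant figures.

0.500 mg/mL

Step 1: 1.65 mL + 1100 μL = 2.75 mL total → factor 2.75/1.65 = 1.6667
Step 2: 0.18 mL + 1000 μL = 1.18 mL total → factor 1.18/0.18 = 6.5556
Step 3: 160 μL + 3040 μL = 3200 μL total → factor 3200/160 = 20
Step 4: 0.18 mL brought to 4050 μL → factor 4.05/0.18 = 22.5
Step 5: 0.5 mL + 7.5 mL = 8 mL total → factor 8/0.5 = 16
Overall dilution factor = 1.6667 × 6.5556 × 20 × 22.5 × 16 = 78667
Stock = 0.00636 mg/L × 78667 = 500.3 mg/L = 0.500 mg/mL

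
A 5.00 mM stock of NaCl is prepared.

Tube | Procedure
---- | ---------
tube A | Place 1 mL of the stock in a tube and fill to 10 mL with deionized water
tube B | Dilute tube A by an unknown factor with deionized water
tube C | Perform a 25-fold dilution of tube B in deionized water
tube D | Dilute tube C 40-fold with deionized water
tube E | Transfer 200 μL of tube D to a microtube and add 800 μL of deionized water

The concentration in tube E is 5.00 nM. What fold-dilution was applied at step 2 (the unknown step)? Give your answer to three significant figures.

20.0-fold

Step 1: 1 mL brought to 10 mL → factor 10/1 = 10
Step 2: unknown factor x
Step 3: 25-fold → factor 25
Step 4: 40-fold → factor 40
Step 5: 200 μL + 800 μL = 1000 μL total → factor 1000/200 = 5
Product of known-step factors = 50000
Overall factor = 5.00 mM / (5.00 nM) = 1 × 10^6
x = 1 × 10^6 / 50000 = 20.0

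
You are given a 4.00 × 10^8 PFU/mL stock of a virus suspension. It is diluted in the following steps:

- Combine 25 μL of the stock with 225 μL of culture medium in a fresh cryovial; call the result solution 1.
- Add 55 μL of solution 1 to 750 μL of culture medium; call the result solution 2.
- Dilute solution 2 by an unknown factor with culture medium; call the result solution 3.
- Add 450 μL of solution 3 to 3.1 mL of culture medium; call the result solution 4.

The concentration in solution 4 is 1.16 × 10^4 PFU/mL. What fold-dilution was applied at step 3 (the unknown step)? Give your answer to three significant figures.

Step 1: 25 μL + 225 μL = 250 μL total → factor 250/25 = 10
Step 2: 55 μL + 750 μL = 805 μL total → factor 805/55 = 14.636
Step 3: unknown factor x
Step 4: 450 μL + 3.1 mL = 3550 μL total → factor 3550/450 = 7.8889
Product of known-step factors = 1154.6
Overall factor = 4.00 × 10^8 PFU/mL / (1.16 × 10^4 PFU/mL) = 34483
x = 34483 / 1154.6 = 29.9

29.9-fold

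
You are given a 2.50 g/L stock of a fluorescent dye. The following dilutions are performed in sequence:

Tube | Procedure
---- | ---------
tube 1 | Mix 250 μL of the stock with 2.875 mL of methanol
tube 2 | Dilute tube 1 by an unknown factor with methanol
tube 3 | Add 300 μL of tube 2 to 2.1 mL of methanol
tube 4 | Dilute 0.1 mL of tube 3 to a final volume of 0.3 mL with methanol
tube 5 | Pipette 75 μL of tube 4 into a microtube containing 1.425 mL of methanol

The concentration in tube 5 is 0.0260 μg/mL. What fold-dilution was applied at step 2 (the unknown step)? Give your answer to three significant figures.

16.0-fold

Step 1: 250 μL + 2.875 mL = 3125 μL total → factor 3125/250 = 12.5
Step 2: unknown factor x
Step 3: 300 μL + 2.1 mL = 2400 μL total → factor 2400/300 = 8
Step 4: 0.1 mL brought to 0.3 mL → factor 0.3/0.1 = 3
Step 5: 75 μL + 1.425 mL = 1500 μL total → factor 1500/75 = 20
Product of known-step factors = 6000
Overall factor = 2.50 g/L / (0.0260 μg/mL) = 96154
x = 96154 / 6000 = 16.0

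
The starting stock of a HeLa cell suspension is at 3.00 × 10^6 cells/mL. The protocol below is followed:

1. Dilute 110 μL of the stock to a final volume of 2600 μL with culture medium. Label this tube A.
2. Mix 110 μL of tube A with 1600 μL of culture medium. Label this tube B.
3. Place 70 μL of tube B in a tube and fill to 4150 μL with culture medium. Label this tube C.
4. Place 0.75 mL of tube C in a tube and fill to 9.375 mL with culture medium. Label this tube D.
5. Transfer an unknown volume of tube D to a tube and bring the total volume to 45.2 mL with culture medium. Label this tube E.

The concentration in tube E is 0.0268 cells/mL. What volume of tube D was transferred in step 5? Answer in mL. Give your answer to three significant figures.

0.110 mL

Step 1: 110 μL brought to 2600 μL → factor 2600/110 = 23.636
Step 2: 110 μL + 1600 μL = 1710 μL total → factor 1710/110 = 15.545
Step 3: 70 μL brought to 4150 μL → factor 4150/70 = 59.286
Step 4: 0.75 mL brought to 9.375 mL → factor 9.375/0.75 = 12.5
Step 5: v brought to 45.2 mL → factor = 45.2 mL/v
Product of known-step factors = 2.723 × 10^5
Overall factor = 3.00 × 10^6 cells/mL / (0.0268 cells/mL) = 1.1194 × 10^8
Step-5 factor = 1.1194 × 10^8 / 2.723 × 10^5 = 411.1
v = 45.2 mL / 411.1 = 0.110 mL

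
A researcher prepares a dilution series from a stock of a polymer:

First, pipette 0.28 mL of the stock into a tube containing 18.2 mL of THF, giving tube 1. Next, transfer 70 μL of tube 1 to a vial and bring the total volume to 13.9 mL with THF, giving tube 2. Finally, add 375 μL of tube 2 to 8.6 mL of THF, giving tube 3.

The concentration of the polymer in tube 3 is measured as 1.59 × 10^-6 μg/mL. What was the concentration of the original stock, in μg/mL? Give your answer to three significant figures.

Step 1: 0.28 mL + 18.2 mL = 18.48 mL total → factor 18.48/0.28 = 66
Step 2: 70 μL brought to 13.9 mL → factor 13900/70 = 198.57
Step 3: 375 μL + 8.6 mL = 8975 μL total → factor 8975/375 = 23.933
Overall dilution factor = 66 × 198.57 × 23.933 = 3.1366 × 10^5
Stock = 1.59 × 10^-6 μg/mL × 3.1366 × 10^5 = 0.499 μg/mL

0.499 μg/mL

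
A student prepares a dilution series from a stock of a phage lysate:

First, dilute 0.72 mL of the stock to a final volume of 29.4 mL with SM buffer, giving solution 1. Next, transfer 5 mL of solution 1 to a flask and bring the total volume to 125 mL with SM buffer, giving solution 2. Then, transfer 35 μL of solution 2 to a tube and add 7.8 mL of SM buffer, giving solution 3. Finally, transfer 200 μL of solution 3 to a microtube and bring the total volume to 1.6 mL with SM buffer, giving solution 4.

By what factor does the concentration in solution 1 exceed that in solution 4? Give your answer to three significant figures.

Step 1: 0.72 mL brought to 29.4 mL → factor 29.4/0.72 = 40.833
Step 2: 5 mL brought to 125 mL → factor 125/5 = 25
Step 3: 35 μL + 7.8 mL = 7835 μL total → factor 7835/35 = 223.86
Step 4: 200 μL brought to 1.6 mL → factor 1600/200 = 8
Dilution factor to solution 1 = 40.833; to solution 4 = 1.8282 × 10^6
[solution 1]/[solution 4] = (factor to solution 4)/(factor to solution 1) = 1.8282 × 10^6/40.833 = 4.48 × 10^4

4.48 × 10^4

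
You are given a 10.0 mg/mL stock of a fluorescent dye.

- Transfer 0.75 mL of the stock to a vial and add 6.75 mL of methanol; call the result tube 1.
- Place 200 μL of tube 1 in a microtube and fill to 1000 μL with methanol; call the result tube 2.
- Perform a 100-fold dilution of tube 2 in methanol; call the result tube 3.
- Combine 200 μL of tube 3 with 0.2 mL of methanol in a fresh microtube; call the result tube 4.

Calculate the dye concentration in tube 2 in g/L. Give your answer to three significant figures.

Step 1: 0.75 mL + 6.75 mL = 7.5 mL total → factor 7.5/0.75 = 10
Step 2: 200 μL brought to 1000 μL → factor 1000/200 = 5
Dilution factor through tube 2 = 10 × 5 = 50
[tube 2] = 10.0 mg/mL / 50 = 0.2000 mg/mL = 0.200 g/L

0.200 g/L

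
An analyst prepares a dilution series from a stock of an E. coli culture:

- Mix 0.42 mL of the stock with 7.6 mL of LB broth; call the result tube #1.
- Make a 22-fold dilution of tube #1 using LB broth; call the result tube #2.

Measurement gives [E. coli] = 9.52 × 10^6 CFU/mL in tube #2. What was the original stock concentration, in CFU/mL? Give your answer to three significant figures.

4.00 × 10^9 CFU/mL

Step 1: 0.42 mL + 7.6 mL = 8.02 mL total → factor 8.02/0.42 = 19.095
Step 2: 22-fold → factor 22
Overall dilution factor = 19.095 × 22 = 420.1
Stock = 9.52 × 10^6 CFU/mL × 420.1 = 4.00 × 10^9 CFU/mL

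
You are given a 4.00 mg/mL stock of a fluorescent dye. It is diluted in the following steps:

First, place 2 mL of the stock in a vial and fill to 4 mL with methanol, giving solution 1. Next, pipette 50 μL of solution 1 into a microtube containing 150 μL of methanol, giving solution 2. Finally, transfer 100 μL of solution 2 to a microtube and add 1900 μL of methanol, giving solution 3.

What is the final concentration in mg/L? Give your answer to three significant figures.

Step 1: 2 mL brought to 4 mL → factor 4/2 = 2
Step 2: 50 μL + 150 μL = 200 μL total → factor 200/50 = 4
Step 3: 100 μL + 1900 μL = 2000 μL total → factor 2000/100 = 20
Overall dilution factor = 2 × 4 × 20 = 160
Final = 4.00 mg/mL / 160 = 0.02500 mg/mL = 25.0 mg/L

25.0 mg/L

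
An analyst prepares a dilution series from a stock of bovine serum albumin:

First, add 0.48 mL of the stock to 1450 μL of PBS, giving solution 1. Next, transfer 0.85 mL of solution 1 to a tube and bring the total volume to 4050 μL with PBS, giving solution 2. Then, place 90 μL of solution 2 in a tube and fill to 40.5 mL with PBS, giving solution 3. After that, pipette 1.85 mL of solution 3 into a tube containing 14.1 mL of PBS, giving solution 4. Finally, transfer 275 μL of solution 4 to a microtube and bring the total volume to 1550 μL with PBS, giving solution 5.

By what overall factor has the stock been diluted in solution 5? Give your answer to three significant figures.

Step 1: 0.48 mL + 1450 μL = 1.93 mL total → factor 1.93/0.48 = 4.0208
Step 2: 0.85 mL brought to 4050 μL → factor 4.05/0.85 = 4.7647
Step 3: 90 μL brought to 40.5 mL → factor 40500/90 = 450
Step 4: 1.85 mL + 14.1 mL = 15.95 mL total → factor 15.95/1.85 = 8.6216
Step 5: 275 μL brought to 1550 μL → factor 1550/275 = 5.6364
Overall dilution factor = 4.0208 × 4.7647 × 450 × 8.6216 × 5.6364 = 4.1894 × 10^5

4.19 × 10^5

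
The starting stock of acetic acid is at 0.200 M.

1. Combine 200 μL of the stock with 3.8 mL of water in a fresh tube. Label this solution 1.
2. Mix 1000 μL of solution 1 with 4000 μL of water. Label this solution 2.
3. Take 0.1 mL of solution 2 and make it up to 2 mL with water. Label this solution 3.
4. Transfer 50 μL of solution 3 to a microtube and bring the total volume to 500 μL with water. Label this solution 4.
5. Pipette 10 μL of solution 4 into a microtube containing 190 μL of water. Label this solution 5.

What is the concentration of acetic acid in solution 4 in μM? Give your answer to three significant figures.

10.0 μM

Step 1: 200 μL + 3.8 mL = 4000 μL total → factor 4000/200 = 20
Step 2: 1000 μL + 4000 μL = 5000 μL total → factor 5000/1000 = 5
Step 3: 0.1 mL brought to 2 mL → factor 2/0.1 = 20
Step 4: 50 μL brought to 500 μL → factor 500/50 = 10
Dilution factor through solution 4 = 20 × 5 × 20 × 10 = 20000
[solution 4] = 0.200 M / 20000 = 1.000 × 10^-5 M = 10.0 μM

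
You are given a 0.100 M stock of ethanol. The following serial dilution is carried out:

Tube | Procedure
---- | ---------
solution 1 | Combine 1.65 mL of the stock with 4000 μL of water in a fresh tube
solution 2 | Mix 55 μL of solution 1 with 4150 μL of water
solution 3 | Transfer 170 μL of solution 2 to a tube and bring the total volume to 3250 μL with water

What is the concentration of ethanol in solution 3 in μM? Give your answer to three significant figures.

20.0 μM

Step 1: 1.65 mL + 4000 μL = 5.65 mL total → factor 5.65/1.65 = 3.4242
Step 2: 55 μL + 4150 μL = 4205 μL total → factor 4205/55 = 76.455
Step 3: 170 μL brought to 3250 μL → factor 3250/170 = 19.118
Overall dilution factor = 3.4242 × 76.455 × 19.118 = 5005
Final = 0.100 M / 5005 = 1.998 × 10^-5 M = 20.0 μM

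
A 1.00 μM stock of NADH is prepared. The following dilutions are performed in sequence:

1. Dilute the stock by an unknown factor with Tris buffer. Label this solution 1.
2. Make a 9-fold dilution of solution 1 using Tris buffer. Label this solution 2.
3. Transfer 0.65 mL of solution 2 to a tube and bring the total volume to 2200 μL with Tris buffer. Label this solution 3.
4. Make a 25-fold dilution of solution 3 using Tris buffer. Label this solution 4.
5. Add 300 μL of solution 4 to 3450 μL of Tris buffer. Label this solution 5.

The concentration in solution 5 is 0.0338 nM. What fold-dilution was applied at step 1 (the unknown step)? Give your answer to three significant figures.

3.11-fold

Step 1: unknown factor x
Step 2: 9-fold → factor 9
Step 3: 0.65 mL brought to 2200 μL → factor 2.2/0.65 = 3.3846
Step 4: 25-fold → factor 25
Step 5: 300 μL + 3450 μL = 3750 μL total → factor 3750/300 = 12.5
Product of known-step factors = 9519.2
Overall factor = 1.00 μM / (0.0338 nM) = 29586
x = 29586 / 9519.2 = 3.11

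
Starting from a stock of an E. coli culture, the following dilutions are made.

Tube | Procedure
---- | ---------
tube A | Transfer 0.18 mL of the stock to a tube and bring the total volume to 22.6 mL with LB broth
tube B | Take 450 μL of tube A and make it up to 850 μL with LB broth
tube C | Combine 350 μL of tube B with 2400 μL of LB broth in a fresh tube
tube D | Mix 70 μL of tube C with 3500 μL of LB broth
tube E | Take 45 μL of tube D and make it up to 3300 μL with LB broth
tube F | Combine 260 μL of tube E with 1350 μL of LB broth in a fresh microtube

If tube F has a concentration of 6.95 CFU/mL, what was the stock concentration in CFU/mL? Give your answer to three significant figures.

3.00 × 10^8 CFU/mL

Step 1: 0.18 mL brought to 22.6 mL → factor 22.6/0.18 = 125.56
Step 2: 450 μL brought to 850 μL → factor 850/450 = 1.8889
Step 3: 350 μL + 2400 μL = 2750 μL total → factor 2750/350 = 7.8571
Step 4: 70 μL + 3500 μL = 3570 μL total → factor 3570/70 = 51
Step 5: 45 μL brought to 3300 μL → factor 3300/45 = 73.333
Step 6: 260 μL + 1350 μL = 1610 μL total → factor 1610/260 = 6.1923
Overall dilution factor = 125.56 × 1.8889 × 7.8571 × 51 × 73.333 × 6.1923 = 4.3155 × 10^7
Stock = 6.95 CFU/mL × 4.3155 × 10^7 = 3.00 × 10^8 CFU/mL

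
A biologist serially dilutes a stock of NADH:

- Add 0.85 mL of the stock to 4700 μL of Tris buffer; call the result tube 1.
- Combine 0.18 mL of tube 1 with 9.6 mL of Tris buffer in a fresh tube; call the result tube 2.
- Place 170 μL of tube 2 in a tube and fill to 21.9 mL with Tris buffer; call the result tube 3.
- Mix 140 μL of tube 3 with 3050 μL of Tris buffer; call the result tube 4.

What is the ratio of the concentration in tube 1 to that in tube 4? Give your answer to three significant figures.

Step 1: 0.85 mL + 4700 μL = 5.55 mL total → factor 5.55/0.85 = 6.5294
Step 2: 0.18 mL + 9.6 mL = 9.78 mL total → factor 9.78/0.18 = 54.333
Step 3: 170 μL brought to 21.9 mL → factor 21900/170 = 128.82
Step 4: 140 μL + 3050 μL = 3190 μL total → factor 3190/140 = 22.786
Dilution factor to tube 1 = 6.5294; to tube 4 = 1.0414 × 10^6
[tube 1]/[tube 4] = (factor to tube 4)/(factor to tube 1) = 1.0414 × 10^6/6.5294 = 1.59 × 10^5

1.59 × 10^5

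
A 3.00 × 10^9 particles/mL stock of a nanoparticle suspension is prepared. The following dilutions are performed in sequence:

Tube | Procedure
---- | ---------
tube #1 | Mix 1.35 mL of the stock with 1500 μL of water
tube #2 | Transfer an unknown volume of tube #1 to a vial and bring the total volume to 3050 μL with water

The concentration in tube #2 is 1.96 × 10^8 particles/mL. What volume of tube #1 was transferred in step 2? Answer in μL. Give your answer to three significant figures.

Step 1: 1.35 mL + 1500 μL = 2.85 mL total → factor 2.85/1.35 = 2.1111
Step 2: v brought to 3050 μL → factor = 3050 μL/v
Product of known-step factors = 2.1111
Overall factor = 3.00 × 10^9 particles/mL / (1.96 × 10^8 particles/mL) = 15.306
Step-2 factor = 15.306 / 2.1111 = 7.2503
v = 3050 μL / 7.2503 = 421 μL

421 μL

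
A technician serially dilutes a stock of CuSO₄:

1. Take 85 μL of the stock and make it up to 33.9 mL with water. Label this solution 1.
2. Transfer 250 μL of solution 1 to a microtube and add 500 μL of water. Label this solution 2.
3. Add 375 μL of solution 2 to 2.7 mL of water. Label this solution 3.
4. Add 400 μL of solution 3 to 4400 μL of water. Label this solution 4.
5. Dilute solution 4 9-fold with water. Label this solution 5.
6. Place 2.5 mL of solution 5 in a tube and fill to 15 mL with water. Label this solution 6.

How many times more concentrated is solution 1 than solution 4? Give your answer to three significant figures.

Step 1: 85 μL brought to 33.9 mL → factor 33900/85 = 398.82
Step 2: 250 μL + 500 μL = 750 μL total → factor 750/250 = 3
Step 3: 375 μL + 2.7 mL = 3075 μL total → factor 3075/375 = 8.2
Step 4: 400 μL + 4400 μL = 4800 μL total → factor 4800/400 = 12
Dilution factor to solution 1 = 398.82; to solution 4 = 1.1773 × 10^5
[solution 1]/[solution 4] = (factor to solution 4)/(factor to solution 1) = 1.1773 × 10^5/398.82 = 295

295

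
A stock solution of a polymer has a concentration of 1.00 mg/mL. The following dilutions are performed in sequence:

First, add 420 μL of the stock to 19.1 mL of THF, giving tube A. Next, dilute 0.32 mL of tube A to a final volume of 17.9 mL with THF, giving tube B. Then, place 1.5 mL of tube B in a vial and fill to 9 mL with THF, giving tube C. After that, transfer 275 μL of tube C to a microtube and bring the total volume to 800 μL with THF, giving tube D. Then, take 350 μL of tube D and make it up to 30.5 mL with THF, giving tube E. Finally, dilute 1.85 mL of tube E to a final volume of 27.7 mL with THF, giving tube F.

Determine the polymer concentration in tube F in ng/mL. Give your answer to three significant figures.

0.0169 ng/mL

Step 1: 420 μL + 19.1 mL = 19520 μL total → factor 19520/420 = 46.476
Step 2: 0.32 mL brought to 17.9 mL → factor 17.9/0.32 = 55.938
Step 3: 1.5 mL brought to 9 mL → factor 9/1.5 = 6
Step 4: 275 μL brought to 800 μL → factor 800/275 = 2.9091
Step 5: 350 μL brought to 30.5 mL → factor 30500/350 = 87.143
Step 6: 1.85 mL brought to 27.7 mL → factor 27.7/1.85 = 14.973
Overall dilution factor = 46.476 × 55.938 × 6 × 2.9091 × 87.143 × 14.973 = 5.9208 × 10^7
Final = 1.00 mg/mL / 5.9208 × 10^7 = 1.689 × 10^-8 mg/mL = 0.0169 ng/mL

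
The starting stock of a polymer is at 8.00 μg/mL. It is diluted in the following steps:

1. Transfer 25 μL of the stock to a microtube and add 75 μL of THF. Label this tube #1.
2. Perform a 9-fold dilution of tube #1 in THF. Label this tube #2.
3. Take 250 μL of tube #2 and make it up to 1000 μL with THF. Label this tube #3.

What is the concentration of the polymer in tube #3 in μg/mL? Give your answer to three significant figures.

0.0556 μg/mL

Step 1: 25 μL + 75 μL = 100 μL total → factor 100/25 = 4
Step 2: 9-fold → factor 9
Step 3: 250 μL brought to 1000 μL → factor 1000/250 = 4
Overall dilution factor = 4 × 9 × 4 = 144
Final = 8.00 μg/mL / 144 = 0.0556 μg/mL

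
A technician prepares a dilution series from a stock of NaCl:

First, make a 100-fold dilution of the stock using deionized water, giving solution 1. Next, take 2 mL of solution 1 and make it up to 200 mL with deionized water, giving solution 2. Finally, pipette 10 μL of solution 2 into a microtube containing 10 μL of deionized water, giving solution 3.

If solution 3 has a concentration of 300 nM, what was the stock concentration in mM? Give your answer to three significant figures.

6.00 mM

Step 1: 100-fold → factor 100
Step 2: 2 mL brought to 200 mL → factor 200/2 = 100
Step 3: 10 μL + 10 μL = 20 μL total → factor 20/10 = 2
Overall dilution factor = 100 × 100 × 2 = 20000
Stock = 300 nM × 20000 = 6.000 × 10^6 nM = 6.00 mM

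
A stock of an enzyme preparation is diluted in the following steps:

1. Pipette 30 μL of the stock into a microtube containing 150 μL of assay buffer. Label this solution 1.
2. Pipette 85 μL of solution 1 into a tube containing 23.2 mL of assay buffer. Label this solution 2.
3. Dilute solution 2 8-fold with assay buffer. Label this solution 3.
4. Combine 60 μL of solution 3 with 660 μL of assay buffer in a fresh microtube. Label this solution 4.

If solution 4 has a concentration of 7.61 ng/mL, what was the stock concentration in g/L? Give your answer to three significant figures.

Step 1: 30 μL + 150 μL = 180 μL total → factor 180/30 = 6
Step 2: 85 μL + 23.2 mL = 23285 μL total → factor 23285/85 = 273.94
Step 3: 8-fold → factor 8
Step 4: 60 μL + 660 μL = 720 μL total → factor 720/60 = 12
Overall dilution factor = 6 × 273.94 × 8 × 12 = 1.5779 × 10^5
Stock = 7.61 ng/mL × 1.5779 × 10^5 = 1.201 × 10^6 ng/mL = 1.20 g/L

1.20 g/L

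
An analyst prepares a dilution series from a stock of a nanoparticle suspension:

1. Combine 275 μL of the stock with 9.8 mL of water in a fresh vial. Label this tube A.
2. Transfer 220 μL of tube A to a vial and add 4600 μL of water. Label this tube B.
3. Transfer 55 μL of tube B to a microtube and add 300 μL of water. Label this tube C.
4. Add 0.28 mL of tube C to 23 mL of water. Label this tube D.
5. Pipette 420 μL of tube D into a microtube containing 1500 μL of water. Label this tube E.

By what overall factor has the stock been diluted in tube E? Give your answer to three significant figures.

1.97 × 10^6

Step 1: 275 μL + 9.8 mL = 10075 μL total → factor 10075/275 = 36.636
Step 2: 220 μL + 4600 μL = 4820 μL total → factor 4820/220 = 21.909
Step 3: 55 μL + 300 μL = 355 μL total → factor 355/55 = 6.4545
Step 4: 0.28 mL + 23 mL = 23.28 mL total → factor 23.28/0.28 = 83.143
Step 5: 420 μL + 1500 μL = 1920 μL total → factor 1920/420 = 4.5714
Overall dilution factor = 36.636 × 21.909 × 6.4545 × 83.143 × 4.5714 = 1.9692 × 10^6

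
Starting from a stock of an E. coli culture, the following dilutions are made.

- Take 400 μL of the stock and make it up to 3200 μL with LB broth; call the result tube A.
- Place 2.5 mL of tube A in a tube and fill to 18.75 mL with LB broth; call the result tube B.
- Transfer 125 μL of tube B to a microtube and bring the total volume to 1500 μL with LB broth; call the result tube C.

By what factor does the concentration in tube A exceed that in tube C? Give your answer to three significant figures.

Step 1: 400 μL brought to 3200 μL → factor 3200/400 = 8
Step 2: 2.5 mL brought to 18.75 mL → factor 18.75/2.5 = 7.5
Step 3: 125 μL brought to 1500 μL → factor 1500/125 = 12
Dilution factor to tube A = 8; to tube C = 720
[tube A]/[tube C] = (factor to tube C)/(factor to tube A) = 720/8 = 90.0

90.0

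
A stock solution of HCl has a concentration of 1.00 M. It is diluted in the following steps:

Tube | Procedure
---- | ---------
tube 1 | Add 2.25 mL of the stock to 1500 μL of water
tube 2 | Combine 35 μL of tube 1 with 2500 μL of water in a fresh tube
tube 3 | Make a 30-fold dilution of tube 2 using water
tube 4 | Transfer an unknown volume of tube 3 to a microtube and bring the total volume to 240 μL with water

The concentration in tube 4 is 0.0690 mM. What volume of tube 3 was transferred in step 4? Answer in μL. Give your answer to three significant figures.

60.0 μL

Step 1: 2.25 mL + 1500 μL = 3.75 mL total → factor 3.75/2.25 = 1.6667
Step 2: 35 μL + 2500 μL = 2535 μL total → factor 2535/35 = 72.429
Step 3: 30-fold → factor 30
Step 4: v brought to 240 μL → factor = 240 μL/v
Product of known-step factors = 3621.4
Overall factor = 1.00 M / (0.0690 mM) = 14493
Step-4 factor = 14493 / 3621.4 = 4.0019
v = 240 μL / 4.0019 = 60.0 μL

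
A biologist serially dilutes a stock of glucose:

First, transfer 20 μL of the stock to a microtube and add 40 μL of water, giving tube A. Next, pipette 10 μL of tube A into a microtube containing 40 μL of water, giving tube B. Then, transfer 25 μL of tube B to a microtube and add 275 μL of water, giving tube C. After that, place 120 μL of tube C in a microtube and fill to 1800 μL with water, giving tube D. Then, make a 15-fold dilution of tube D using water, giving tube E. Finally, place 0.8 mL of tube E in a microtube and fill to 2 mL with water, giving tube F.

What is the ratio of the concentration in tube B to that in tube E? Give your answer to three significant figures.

2.70 × 10^3

Step 1: 20 μL + 40 μL = 60 μL total → factor 60/20 = 3
Step 2: 10 μL + 40 μL = 50 μL total → factor 50/10 = 5
Step 3: 25 μL + 275 μL = 300 μL total → factor 300/25 = 12
Step 4: 120 μL brought to 1800 μL → factor 1800/120 = 15
Step 5: 15-fold → factor 15
Dilution factor to tube B = 15; to tube E = 40500
[tube B]/[tube E] = (factor to tube E)/(factor to tube B) = 40500/15 = 2.70 × 10^3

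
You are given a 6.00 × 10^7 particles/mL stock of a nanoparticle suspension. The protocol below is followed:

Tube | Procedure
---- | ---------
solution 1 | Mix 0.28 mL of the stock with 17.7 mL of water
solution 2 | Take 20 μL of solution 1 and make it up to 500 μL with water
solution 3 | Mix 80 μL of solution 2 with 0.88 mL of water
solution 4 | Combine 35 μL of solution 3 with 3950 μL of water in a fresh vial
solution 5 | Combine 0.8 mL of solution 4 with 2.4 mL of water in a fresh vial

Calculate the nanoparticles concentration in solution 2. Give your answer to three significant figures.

Step 1: 0.28 mL + 17.7 mL = 17.98 mL total → factor 17.98/0.28 = 64.214
Step 2: 20 μL brought to 500 μL → factor 500/20 = 25
Dilution factor through solution 2 = 64.214 × 25 = 1605.4
[solution 2] = 6.00 × 10^7 particles/mL / 1605.4 = 3.74 × 10^4 particles/mL

3.74 × 10^4 particles/mL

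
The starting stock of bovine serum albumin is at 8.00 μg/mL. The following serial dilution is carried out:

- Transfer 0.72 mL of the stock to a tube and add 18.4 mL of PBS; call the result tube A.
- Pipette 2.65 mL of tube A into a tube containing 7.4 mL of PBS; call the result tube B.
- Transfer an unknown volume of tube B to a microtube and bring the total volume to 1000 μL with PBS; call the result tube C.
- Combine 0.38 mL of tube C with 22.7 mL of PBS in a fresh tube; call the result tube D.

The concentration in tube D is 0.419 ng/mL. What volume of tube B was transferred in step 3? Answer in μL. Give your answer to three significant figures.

320 μL

Step 1: 0.72 mL + 18.4 mL = 19.12 mL total → factor 19.12/0.72 = 26.556
Step 2: 2.65 mL + 7.4 mL = 10.05 mL total → factor 10.05/2.65 = 3.7925
Step 3: v brought to 1000 μL → factor = 1000 μL/v
Step 4: 0.38 mL + 22.7 mL = 23.08 mL total → factor 23.08/0.38 = 60.737
Product of known-step factors = 6116.8
Overall factor = 8.00 μg/mL / (0.419 ng/mL) = 19093
Step-3 factor = 19093 / 6116.8 = 3.1214
v = 1000 μL / 3.1214 = 320 μL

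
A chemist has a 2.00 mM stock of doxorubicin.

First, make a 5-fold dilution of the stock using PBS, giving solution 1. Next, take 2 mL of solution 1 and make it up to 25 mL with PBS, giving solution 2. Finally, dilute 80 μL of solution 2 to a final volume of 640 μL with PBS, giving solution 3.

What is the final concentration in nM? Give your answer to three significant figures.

Step 1: 5-fold → factor 5
Step 2: 2 mL brought to 25 mL → factor 25/2 = 12.5
Step 3: 80 μL brought to 640 μL → factor 640/80 = 8
Overall dilution factor = 5 × 12.5 × 8 = 500
Final = 2.00 mM / 500 = 0.004000 mM = 4.00 × 10^3 nM

4.00 × 10^3 nM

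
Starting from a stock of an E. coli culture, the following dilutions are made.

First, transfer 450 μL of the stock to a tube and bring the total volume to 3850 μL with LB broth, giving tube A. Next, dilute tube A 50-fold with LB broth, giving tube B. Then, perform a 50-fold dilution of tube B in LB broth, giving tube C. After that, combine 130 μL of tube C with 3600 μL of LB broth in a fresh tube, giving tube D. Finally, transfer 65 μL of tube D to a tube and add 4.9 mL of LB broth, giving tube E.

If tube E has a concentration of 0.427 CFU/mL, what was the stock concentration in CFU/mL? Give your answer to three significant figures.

2.00 × 10^7 CFU/mL

Step 1: 450 μL brought to 3850 μL → factor 3850/450 = 8.5556
Step 2: 50-fold → factor 50
Step 3: 50-fold → factor 50
Step 4: 130 μL + 3600 μL = 3730 μL total → factor 3730/130 = 28.692
Step 5: 65 μL + 4.9 mL = 4965 μL total → factor 4965/65 = 76.385
Overall dilution factor = 8.5556 × 50 × 50 × 28.692 × 76.385 = 4.6877 × 10^7
Stock = 0.427 CFU/mL × 4.6877 × 10^7 = 2.00 × 10^7 CFU/mL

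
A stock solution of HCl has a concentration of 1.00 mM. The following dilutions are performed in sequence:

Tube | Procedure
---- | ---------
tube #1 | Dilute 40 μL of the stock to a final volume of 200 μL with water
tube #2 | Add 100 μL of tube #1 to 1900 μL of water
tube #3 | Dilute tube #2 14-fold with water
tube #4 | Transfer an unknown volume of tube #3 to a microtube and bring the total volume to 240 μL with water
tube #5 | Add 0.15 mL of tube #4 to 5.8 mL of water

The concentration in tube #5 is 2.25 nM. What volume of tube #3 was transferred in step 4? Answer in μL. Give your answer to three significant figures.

30.0 μL

Step 1: 40 μL brought to 200 μL → factor 200/40 = 5
Step 2: 100 μL + 1900 μL = 2000 μL total → factor 2000/100 = 20
Step 3: 14-fold → factor 14
Step 4: v brought to 240 μL → factor = 240 μL/v
Step 5: 0.15 mL + 5.8 mL = 5.95 mL total → factor 5.95/0.15 = 39.667
Product of known-step factors = 55533
Overall factor = 1.00 mM / (2.25 nM) = 4.4444 × 10^5
Step-4 factor = 4.4444 × 10^5 / 55533 = 8.0032
v = 240 μL / 8.0032 = 30.0 μL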